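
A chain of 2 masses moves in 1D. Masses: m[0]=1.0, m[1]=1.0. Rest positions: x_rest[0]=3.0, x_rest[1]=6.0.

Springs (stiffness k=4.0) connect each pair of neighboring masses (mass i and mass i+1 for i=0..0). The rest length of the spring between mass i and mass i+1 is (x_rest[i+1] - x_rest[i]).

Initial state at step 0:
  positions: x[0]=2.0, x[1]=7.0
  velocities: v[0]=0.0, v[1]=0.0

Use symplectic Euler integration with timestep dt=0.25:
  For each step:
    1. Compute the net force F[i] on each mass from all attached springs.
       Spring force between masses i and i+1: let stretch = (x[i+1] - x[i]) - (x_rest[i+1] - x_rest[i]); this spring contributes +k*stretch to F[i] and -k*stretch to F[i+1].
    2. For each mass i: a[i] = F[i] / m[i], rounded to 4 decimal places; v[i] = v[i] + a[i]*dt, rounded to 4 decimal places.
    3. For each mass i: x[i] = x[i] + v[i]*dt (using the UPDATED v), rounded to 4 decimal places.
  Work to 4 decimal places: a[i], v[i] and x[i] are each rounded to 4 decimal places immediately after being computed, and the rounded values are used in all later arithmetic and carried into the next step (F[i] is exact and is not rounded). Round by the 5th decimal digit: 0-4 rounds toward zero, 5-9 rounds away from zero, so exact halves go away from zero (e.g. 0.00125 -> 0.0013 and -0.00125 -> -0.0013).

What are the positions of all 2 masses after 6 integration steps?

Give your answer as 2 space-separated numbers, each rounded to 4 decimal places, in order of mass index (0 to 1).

Step 0: x=[2.0000 7.0000] v=[0.0000 0.0000]
Step 1: x=[2.5000 6.5000] v=[2.0000 -2.0000]
Step 2: x=[3.2500 5.7500] v=[3.0000 -3.0000]
Step 3: x=[3.8750 5.1250] v=[2.5000 -2.5000]
Step 4: x=[4.0625 4.9375] v=[0.7500 -0.7500]
Step 5: x=[3.7188 5.2813] v=[-1.3750 1.3750]
Step 6: x=[3.0157 5.9844] v=[-2.8125 2.8125]

Answer: 3.0157 5.9844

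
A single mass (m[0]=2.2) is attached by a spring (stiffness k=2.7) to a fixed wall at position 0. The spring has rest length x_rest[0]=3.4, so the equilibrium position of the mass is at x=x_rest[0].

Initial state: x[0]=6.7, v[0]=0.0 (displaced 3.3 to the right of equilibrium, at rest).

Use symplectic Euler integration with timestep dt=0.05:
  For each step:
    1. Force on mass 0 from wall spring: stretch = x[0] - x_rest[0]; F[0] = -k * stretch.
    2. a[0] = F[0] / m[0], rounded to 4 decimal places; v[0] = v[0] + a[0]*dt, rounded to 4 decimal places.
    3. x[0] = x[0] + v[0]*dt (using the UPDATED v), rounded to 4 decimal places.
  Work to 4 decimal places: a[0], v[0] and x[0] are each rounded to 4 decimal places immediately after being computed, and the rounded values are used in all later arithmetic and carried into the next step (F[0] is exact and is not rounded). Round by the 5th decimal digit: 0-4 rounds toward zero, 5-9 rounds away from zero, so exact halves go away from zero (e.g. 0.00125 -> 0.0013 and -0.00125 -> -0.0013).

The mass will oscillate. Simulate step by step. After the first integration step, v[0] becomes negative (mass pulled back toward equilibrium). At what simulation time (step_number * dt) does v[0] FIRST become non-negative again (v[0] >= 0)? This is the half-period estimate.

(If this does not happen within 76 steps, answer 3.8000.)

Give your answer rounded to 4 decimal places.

Answer: 2.8500

Derivation:
Step 0: x=[6.7000] v=[0.0000]
Step 1: x=[6.6899] v=[-0.2025]
Step 2: x=[6.6697] v=[-0.4044]
Step 3: x=[6.6395] v=[-0.6050]
Step 4: x=[6.5993] v=[-0.8038]
Step 5: x=[6.5493] v=[-1.0001]
Step 6: x=[6.4896] v=[-1.1934]
Step 7: x=[6.4205] v=[-1.3830]
Step 8: x=[6.3421] v=[-1.5684]
Step 9: x=[6.2547] v=[-1.7489]
Step 10: x=[6.1585] v=[-1.9241]
Step 11: x=[6.0538] v=[-2.0934]
Step 12: x=[5.9410] v=[-2.2562]
Step 13: x=[5.8204] v=[-2.4121]
Step 14: x=[5.6924] v=[-2.5606]
Step 15: x=[5.5573] v=[-2.7013]
Step 16: x=[5.4156] v=[-2.8337]
Step 17: x=[5.2677] v=[-2.9574]
Step 18: x=[5.1141] v=[-3.0720]
Step 19: x=[4.9552] v=[-3.1772]
Step 20: x=[4.7916] v=[-3.2726]
Step 21: x=[4.6237] v=[-3.3580]
Step 22: x=[4.4520] v=[-3.4331]
Step 23: x=[4.2771] v=[-3.4977]
Step 24: x=[4.0995] v=[-3.5515]
Step 25: x=[3.9198] v=[-3.5944]
Step 26: x=[3.7385] v=[-3.6263]
Step 27: x=[3.5561] v=[-3.6471]
Step 28: x=[3.3733] v=[-3.6567]
Step 29: x=[3.1905] v=[-3.6551]
Step 30: x=[3.0084] v=[-3.6422]
Step 31: x=[2.8275] v=[-3.6182]
Step 32: x=[2.6483] v=[-3.5831]
Step 33: x=[2.4715] v=[-3.5370]
Step 34: x=[2.2975] v=[-3.4800]
Step 35: x=[2.1269] v=[-3.4123]
Step 36: x=[1.9602] v=[-3.3342]
Step 37: x=[1.7979] v=[-3.2459]
Step 38: x=[1.6405] v=[-3.1476]
Step 39: x=[1.4885] v=[-3.0396]
Step 40: x=[1.3424] v=[-2.9223]
Step 41: x=[1.2026] v=[-2.7960]
Step 42: x=[1.0695] v=[-2.6612]
Step 43: x=[0.9436] v=[-2.5182]
Step 44: x=[0.8252] v=[-2.3675]
Step 45: x=[0.7147] v=[-2.2095]
Step 46: x=[0.6125] v=[-2.0447]
Step 47: x=[0.5188] v=[-1.8737]
Step 48: x=[0.4340] v=[-1.6969]
Step 49: x=[0.3583] v=[-1.5149]
Step 50: x=[0.2919] v=[-1.3283]
Step 51: x=[0.2350] v=[-1.1376]
Step 52: x=[0.1878] v=[-0.9434]
Step 53: x=[0.1505] v=[-0.7463]
Step 54: x=[0.1232] v=[-0.5469]
Step 55: x=[0.1059] v=[-0.3458]
Step 56: x=[0.0987] v=[-0.1437]
Step 57: x=[0.1016] v=[0.0589]
First v>=0 after going negative at step 57, time=2.8500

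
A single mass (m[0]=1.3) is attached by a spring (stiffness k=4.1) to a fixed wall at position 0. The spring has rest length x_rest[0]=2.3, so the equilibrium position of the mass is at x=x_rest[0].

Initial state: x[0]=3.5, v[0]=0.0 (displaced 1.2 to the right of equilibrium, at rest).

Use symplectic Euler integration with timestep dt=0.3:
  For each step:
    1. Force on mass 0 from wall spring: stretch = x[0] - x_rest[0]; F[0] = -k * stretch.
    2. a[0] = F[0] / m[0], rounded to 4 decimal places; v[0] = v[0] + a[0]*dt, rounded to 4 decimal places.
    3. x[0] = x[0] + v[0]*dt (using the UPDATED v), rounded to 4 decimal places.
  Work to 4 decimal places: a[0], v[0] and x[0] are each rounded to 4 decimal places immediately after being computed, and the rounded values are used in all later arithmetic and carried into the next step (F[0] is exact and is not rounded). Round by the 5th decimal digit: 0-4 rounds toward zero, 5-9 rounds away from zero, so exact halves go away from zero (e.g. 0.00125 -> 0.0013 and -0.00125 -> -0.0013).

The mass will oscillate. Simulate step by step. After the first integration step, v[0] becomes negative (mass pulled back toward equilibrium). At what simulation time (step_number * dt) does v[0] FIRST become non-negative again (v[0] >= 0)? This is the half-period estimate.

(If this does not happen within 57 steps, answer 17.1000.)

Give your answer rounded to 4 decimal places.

Step 0: x=[3.5000] v=[0.0000]
Step 1: x=[3.1594] v=[-1.1354]
Step 2: x=[2.5749] v=[-1.9485]
Step 3: x=[1.9123] v=[-2.2086]
Step 4: x=[1.3598] v=[-1.8418]
Step 5: x=[1.0741] v=[-0.9522]
Step 6: x=[1.1364] v=[0.2077]
First v>=0 after going negative at step 6, time=1.8000

Answer: 1.8000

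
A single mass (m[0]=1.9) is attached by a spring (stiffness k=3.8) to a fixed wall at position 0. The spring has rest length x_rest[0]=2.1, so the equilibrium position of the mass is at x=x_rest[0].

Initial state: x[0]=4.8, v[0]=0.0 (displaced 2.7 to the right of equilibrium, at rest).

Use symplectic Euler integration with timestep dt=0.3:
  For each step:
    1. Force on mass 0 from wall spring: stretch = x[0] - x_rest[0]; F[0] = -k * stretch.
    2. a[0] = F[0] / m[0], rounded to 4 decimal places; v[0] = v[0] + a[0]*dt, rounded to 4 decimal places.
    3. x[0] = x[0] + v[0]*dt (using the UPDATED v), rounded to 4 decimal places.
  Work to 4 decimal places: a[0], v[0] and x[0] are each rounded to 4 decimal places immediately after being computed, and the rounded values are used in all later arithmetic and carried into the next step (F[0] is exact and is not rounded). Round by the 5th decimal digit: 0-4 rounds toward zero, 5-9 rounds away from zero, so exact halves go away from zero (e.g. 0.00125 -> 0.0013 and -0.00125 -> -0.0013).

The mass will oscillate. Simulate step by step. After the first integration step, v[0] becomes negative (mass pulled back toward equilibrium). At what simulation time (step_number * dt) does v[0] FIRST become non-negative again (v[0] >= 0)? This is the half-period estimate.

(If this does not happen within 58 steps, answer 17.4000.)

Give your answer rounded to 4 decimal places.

Step 0: x=[4.8000] v=[0.0000]
Step 1: x=[4.3140] v=[-1.6200]
Step 2: x=[3.4295] v=[-2.9484]
Step 3: x=[2.3057] v=[-3.7461]
Step 4: x=[1.1449] v=[-3.8695]
Step 5: x=[0.1560] v=[-3.2964]
Step 6: x=[-0.4830] v=[-2.1300]
Step 7: x=[-0.6571] v=[-0.5802]
Step 8: x=[-0.3349] v=[1.0741]
First v>=0 after going negative at step 8, time=2.4000

Answer: 2.4000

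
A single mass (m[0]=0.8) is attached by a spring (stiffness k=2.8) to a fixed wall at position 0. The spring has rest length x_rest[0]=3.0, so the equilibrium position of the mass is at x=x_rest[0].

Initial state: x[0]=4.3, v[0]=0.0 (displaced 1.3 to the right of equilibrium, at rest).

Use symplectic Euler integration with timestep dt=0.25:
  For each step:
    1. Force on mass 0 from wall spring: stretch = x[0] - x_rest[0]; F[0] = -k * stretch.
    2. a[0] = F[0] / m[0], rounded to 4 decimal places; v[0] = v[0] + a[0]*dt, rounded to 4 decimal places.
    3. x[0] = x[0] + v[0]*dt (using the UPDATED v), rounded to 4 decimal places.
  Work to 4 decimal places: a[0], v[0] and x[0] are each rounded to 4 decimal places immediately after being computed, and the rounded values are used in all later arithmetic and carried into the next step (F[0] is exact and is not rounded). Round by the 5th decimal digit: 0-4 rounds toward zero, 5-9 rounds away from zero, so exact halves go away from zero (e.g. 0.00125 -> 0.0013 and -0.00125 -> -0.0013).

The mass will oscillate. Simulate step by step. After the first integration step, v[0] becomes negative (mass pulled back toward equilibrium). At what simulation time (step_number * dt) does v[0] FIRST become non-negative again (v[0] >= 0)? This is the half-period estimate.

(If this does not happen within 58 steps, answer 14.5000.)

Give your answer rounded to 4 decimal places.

Step 0: x=[4.3000] v=[0.0000]
Step 1: x=[4.0156] v=[-1.1375]
Step 2: x=[3.5091] v=[-2.0262]
Step 3: x=[2.8912] v=[-2.4717]
Step 4: x=[2.2971] v=[-2.3765]
Step 5: x=[1.8567] v=[-1.7615]
Step 6: x=[1.6664] v=[-0.7611]
Step 7: x=[1.7679] v=[0.4058]
First v>=0 after going negative at step 7, time=1.7500

Answer: 1.7500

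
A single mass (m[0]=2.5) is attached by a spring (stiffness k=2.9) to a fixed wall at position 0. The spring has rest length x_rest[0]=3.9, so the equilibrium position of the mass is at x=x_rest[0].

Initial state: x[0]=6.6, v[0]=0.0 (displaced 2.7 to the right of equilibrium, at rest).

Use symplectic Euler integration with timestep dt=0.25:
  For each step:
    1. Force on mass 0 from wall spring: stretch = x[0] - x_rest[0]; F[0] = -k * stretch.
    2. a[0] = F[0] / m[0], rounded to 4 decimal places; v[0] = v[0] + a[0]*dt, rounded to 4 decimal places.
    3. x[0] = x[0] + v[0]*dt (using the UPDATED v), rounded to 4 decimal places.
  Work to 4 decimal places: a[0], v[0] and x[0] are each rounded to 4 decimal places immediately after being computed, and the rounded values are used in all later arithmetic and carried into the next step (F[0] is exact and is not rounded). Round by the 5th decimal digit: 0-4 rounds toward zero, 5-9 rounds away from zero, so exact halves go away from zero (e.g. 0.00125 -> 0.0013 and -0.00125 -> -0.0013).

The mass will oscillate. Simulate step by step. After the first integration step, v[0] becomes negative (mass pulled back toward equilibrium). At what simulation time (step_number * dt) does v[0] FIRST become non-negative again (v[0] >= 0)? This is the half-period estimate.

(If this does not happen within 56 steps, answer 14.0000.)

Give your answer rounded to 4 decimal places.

Step 0: x=[6.6000] v=[0.0000]
Step 1: x=[6.4043] v=[-0.7830]
Step 2: x=[6.0270] v=[-1.5093]
Step 3: x=[5.4955] v=[-2.1261]
Step 4: x=[4.8483] v=[-2.5888]
Step 5: x=[4.1324] v=[-2.8638]
Step 6: x=[3.3996] v=[-2.9312]
Step 7: x=[2.7031] v=[-2.7861]
Step 8: x=[2.0934] v=[-2.4390]
Step 9: x=[1.6146] v=[-1.9151]
Step 10: x=[1.3015] v=[-1.2523]
Step 11: x=[1.1768] v=[-0.4987]
Step 12: x=[1.2496] v=[0.2910]
First v>=0 after going negative at step 12, time=3.0000

Answer: 3.0000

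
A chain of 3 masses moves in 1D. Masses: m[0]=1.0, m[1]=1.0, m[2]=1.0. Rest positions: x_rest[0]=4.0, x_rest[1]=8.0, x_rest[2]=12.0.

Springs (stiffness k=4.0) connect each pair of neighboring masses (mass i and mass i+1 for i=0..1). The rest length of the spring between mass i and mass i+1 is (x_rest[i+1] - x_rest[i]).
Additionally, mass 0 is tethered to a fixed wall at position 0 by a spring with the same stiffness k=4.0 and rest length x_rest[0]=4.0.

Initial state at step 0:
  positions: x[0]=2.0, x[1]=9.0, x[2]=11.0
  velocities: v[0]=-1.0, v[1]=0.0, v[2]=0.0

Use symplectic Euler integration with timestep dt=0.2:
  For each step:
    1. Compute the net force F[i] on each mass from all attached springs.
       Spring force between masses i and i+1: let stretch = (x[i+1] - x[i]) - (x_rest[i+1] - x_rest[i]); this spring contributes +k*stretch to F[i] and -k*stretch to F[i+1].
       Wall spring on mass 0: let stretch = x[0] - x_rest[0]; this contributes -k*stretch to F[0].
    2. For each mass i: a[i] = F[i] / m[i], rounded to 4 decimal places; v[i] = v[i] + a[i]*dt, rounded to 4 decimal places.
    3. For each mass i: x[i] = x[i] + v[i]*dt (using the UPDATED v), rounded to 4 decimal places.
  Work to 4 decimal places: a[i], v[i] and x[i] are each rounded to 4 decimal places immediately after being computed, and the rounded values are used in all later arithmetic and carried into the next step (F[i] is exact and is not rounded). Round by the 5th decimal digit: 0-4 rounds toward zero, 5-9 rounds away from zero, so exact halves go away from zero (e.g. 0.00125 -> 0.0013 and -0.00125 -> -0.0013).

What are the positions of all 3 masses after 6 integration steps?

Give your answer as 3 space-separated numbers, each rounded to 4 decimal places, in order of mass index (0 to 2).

Step 0: x=[2.0000 9.0000 11.0000] v=[-1.0000 0.0000 0.0000]
Step 1: x=[2.6000 8.2000 11.3200] v=[3.0000 -4.0000 1.6000]
Step 2: x=[3.6800 7.0032 11.7808] v=[5.4000 -5.9840 2.3040]
Step 3: x=[4.7029 6.0391 12.1172] v=[5.1146 -4.8205 1.6819]
Step 4: x=[5.1871 5.8337 12.1211] v=[2.4212 -1.0270 0.0194]
Step 5: x=[4.9449 6.5308 11.7590] v=[-1.2112 3.4856 -1.8105]
Step 6: x=[4.1652 7.8107 11.2004] v=[-3.8984 6.3994 -2.7931]

Answer: 4.1652 7.8107 11.2004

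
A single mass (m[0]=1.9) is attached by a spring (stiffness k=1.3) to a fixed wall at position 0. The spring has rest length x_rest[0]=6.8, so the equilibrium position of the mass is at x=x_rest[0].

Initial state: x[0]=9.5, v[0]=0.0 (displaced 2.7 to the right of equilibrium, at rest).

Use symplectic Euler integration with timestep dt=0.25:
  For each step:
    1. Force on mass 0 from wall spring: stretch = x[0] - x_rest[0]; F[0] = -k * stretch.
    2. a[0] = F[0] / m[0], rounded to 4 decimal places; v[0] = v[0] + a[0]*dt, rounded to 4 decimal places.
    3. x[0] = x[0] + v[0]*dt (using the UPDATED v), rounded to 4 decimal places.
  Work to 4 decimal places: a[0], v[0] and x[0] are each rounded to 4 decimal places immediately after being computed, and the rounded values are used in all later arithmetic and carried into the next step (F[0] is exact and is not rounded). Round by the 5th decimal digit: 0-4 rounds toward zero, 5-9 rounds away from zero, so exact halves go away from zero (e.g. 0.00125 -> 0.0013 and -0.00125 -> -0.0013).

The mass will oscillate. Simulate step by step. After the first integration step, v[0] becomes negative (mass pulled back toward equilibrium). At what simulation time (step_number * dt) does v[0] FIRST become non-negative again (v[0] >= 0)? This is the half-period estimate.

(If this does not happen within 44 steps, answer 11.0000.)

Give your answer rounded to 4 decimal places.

Answer: 4.0000

Derivation:
Step 0: x=[9.5000] v=[0.0000]
Step 1: x=[9.3845] v=[-0.4619]
Step 2: x=[9.1585] v=[-0.9040]
Step 3: x=[8.8317] v=[-1.3074]
Step 4: x=[8.4180] v=[-1.6549]
Step 5: x=[7.9351] v=[-1.9317]
Step 6: x=[7.4036] v=[-2.1259]
Step 7: x=[6.8463] v=[-2.2292]
Step 8: x=[6.2870] v=[-2.2371]
Step 9: x=[5.7497] v=[-2.1494]
Step 10: x=[5.2573] v=[-1.9698]
Step 11: x=[4.8308] v=[-1.7059]
Step 12: x=[4.4885] v=[-1.3691]
Step 13: x=[4.2451] v=[-0.9737]
Step 14: x=[4.1109] v=[-0.5367]
Step 15: x=[4.0917] v=[-0.0767]
Step 16: x=[4.1884] v=[0.3866]
First v>=0 after going negative at step 16, time=4.0000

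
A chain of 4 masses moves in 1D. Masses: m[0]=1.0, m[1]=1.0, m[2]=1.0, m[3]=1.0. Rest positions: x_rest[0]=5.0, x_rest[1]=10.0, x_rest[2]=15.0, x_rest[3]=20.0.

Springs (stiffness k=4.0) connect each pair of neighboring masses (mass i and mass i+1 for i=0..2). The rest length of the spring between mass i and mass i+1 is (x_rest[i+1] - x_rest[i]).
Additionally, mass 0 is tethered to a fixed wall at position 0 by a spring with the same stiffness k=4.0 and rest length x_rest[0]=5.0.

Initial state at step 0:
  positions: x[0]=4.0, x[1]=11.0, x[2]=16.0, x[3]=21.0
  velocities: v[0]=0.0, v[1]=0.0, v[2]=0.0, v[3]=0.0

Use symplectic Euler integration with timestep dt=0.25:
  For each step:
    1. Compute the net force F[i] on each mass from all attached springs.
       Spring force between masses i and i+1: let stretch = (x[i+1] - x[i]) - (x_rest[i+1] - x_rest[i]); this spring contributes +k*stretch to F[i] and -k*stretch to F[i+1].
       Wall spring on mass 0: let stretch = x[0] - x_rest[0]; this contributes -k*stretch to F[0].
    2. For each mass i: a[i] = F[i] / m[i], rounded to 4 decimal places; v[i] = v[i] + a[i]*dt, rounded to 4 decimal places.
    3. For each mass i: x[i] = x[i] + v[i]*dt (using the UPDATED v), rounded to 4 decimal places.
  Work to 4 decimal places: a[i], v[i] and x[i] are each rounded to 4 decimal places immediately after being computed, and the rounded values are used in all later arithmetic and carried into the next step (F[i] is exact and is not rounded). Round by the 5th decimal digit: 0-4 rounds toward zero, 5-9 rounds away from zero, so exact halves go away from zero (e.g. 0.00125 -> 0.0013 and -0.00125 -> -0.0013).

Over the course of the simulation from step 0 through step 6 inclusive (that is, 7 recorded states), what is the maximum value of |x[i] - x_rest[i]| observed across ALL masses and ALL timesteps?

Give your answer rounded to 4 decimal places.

Step 0: x=[4.0000 11.0000 16.0000 21.0000] v=[0.0000 0.0000 0.0000 0.0000]
Step 1: x=[4.7500 10.5000 16.0000 21.0000] v=[3.0000 -2.0000 0.0000 0.0000]
Step 2: x=[5.7500 9.9375 15.8750 21.0000] v=[4.0000 -2.2500 -0.5000 0.0000]
Step 3: x=[6.3594 9.8125 15.5469 20.9688] v=[2.4375 -0.5000 -1.3125 -0.1250]
Step 4: x=[6.2422 10.2578 15.1407 20.8321] v=[-0.4688 1.7813 -1.6250 -0.5469]
Step 5: x=[5.5684 10.9200 14.9366 20.5225] v=[-2.6954 2.6486 -0.8165 -1.2383]
Step 6: x=[4.8404 11.2484 15.1248 20.0665] v=[-2.9122 1.3136 0.7528 -1.8242]
Max displacement = 1.3594

Answer: 1.3594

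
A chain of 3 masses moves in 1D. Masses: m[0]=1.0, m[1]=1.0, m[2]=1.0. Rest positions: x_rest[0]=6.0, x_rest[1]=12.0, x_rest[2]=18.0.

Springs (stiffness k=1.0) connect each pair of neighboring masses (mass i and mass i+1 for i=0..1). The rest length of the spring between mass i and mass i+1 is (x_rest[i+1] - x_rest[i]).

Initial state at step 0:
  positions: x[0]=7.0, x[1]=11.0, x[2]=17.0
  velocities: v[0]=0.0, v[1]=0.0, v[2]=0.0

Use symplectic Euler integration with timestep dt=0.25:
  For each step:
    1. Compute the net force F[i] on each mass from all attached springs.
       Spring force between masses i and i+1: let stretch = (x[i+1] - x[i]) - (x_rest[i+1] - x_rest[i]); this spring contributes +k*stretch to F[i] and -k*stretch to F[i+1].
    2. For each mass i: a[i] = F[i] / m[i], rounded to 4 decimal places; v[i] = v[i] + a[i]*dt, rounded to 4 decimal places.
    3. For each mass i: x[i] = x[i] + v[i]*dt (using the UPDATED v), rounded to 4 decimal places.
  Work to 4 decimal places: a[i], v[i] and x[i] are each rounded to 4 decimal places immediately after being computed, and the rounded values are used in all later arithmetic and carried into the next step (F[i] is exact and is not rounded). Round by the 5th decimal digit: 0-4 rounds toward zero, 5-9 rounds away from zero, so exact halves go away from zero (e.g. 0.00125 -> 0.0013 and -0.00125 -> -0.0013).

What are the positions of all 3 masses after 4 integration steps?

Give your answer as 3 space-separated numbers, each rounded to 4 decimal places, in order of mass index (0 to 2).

Step 0: x=[7.0000 11.0000 17.0000] v=[0.0000 0.0000 0.0000]
Step 1: x=[6.8750 11.1250 17.0000] v=[-0.5000 0.5000 0.0000]
Step 2: x=[6.6406 11.3516 17.0078] v=[-0.9375 0.9063 0.0313]
Step 3: x=[6.3257 11.6373 17.0371] v=[-1.2598 1.1426 0.1173]
Step 4: x=[5.9677 11.9285 17.1040] v=[-1.4319 1.1647 0.2674]

Answer: 5.9677 11.9285 17.1040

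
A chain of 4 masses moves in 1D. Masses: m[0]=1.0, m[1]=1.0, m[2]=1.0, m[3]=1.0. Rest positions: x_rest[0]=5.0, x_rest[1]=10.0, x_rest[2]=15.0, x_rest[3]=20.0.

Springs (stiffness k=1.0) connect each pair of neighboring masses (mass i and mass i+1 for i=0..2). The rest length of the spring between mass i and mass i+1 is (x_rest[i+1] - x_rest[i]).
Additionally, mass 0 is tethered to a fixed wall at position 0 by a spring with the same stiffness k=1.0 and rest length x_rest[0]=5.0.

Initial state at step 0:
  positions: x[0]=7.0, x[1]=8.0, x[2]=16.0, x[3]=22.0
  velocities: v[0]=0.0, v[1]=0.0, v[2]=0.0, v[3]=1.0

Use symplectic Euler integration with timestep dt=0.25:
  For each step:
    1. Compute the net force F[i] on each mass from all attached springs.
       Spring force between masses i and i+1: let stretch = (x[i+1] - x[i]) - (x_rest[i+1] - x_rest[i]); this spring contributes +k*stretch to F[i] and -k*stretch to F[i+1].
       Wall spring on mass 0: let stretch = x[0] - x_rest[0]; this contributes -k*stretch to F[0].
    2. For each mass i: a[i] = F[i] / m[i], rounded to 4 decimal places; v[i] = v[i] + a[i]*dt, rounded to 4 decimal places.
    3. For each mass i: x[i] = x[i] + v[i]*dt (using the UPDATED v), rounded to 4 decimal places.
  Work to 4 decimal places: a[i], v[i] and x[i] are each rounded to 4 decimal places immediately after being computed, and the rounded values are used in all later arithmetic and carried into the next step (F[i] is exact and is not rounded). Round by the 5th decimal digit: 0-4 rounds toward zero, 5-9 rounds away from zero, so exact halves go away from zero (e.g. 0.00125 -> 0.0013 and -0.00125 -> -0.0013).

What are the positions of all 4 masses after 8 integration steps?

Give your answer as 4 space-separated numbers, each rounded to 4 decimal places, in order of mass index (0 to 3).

Answer: 3.6290 12.4363 16.7078 20.9092

Derivation:
Step 0: x=[7.0000 8.0000 16.0000 22.0000] v=[0.0000 0.0000 0.0000 1.0000]
Step 1: x=[6.6250 8.4375 15.8750 22.1875] v=[-1.5000 1.7500 -0.5000 0.7500]
Step 2: x=[5.9492 9.2266 15.6797 22.2930] v=[-2.7031 3.1563 -0.7813 0.4219]
Step 3: x=[5.1064 10.2142 15.4944 22.2977] v=[-3.3711 3.9502 -0.7413 0.0186]
Step 4: x=[4.2637 11.2125 15.4043 22.1897] v=[-3.3708 3.9933 -0.3605 -0.4322]
Step 5: x=[3.5888 12.0385 15.4763 21.9701] v=[-2.6995 3.3041 0.2879 -0.8786]
Step 6: x=[3.2177 12.5513 15.7393 21.6571] v=[-1.4843 2.0511 1.0519 -1.2521]
Step 7: x=[3.2289 12.6800 16.1729 21.2867] v=[0.0447 0.5147 1.7344 -1.4816]
Step 8: x=[3.6290 12.4363 16.7078 20.9092] v=[1.6003 -0.9749 2.1396 -1.5101]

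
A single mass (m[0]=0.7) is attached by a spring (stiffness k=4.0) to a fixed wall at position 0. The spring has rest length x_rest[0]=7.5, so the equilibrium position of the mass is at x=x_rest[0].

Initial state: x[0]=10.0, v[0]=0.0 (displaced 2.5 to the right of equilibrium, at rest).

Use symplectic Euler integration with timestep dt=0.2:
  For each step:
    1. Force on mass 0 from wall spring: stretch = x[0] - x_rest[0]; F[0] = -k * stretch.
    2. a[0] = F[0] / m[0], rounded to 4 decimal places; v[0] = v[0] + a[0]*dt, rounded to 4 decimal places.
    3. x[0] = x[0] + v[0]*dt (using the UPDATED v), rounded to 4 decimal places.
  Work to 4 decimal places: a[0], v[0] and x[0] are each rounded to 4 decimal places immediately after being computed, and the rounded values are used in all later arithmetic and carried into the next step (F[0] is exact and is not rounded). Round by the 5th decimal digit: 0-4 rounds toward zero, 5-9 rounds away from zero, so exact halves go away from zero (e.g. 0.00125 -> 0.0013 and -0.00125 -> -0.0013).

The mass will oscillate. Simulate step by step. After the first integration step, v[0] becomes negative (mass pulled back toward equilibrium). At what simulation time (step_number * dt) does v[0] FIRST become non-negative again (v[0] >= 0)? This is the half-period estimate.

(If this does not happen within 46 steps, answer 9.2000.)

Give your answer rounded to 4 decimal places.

Answer: 1.4000

Derivation:
Step 0: x=[10.0000] v=[0.0000]
Step 1: x=[9.4286] v=[-2.8571]
Step 2: x=[8.4164] v=[-5.0612]
Step 3: x=[7.1947] v=[-6.1085]
Step 4: x=[6.0428] v=[-5.7596]
Step 5: x=[5.2240] v=[-4.0942]
Step 6: x=[4.9254] v=[-1.4931]
Step 7: x=[5.2153] v=[1.4493]
First v>=0 after going negative at step 7, time=1.4000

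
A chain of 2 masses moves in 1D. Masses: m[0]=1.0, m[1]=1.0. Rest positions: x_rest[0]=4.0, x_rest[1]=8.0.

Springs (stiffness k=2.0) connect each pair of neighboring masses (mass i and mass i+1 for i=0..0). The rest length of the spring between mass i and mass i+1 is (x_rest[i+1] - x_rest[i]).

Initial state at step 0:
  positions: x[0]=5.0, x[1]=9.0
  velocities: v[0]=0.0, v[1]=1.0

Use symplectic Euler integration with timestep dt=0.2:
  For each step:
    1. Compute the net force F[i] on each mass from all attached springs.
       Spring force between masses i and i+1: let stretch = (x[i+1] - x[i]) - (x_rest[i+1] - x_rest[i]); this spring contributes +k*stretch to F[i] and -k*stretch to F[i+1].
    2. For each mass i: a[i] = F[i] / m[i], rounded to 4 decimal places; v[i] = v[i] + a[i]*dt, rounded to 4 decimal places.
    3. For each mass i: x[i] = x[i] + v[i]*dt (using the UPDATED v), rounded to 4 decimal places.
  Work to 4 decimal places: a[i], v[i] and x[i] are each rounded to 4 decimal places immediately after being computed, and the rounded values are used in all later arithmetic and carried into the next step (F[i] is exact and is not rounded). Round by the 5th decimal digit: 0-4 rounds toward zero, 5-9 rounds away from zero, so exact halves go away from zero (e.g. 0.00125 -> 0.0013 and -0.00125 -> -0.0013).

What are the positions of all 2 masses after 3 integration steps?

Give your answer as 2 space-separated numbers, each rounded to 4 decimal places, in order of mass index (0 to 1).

Answer: 5.0614 9.5386

Derivation:
Step 0: x=[5.0000 9.0000] v=[0.0000 1.0000]
Step 1: x=[5.0000 9.2000] v=[0.0000 1.0000]
Step 2: x=[5.0160 9.3840] v=[0.0800 0.9200]
Step 3: x=[5.0614 9.5386] v=[0.2272 0.7728]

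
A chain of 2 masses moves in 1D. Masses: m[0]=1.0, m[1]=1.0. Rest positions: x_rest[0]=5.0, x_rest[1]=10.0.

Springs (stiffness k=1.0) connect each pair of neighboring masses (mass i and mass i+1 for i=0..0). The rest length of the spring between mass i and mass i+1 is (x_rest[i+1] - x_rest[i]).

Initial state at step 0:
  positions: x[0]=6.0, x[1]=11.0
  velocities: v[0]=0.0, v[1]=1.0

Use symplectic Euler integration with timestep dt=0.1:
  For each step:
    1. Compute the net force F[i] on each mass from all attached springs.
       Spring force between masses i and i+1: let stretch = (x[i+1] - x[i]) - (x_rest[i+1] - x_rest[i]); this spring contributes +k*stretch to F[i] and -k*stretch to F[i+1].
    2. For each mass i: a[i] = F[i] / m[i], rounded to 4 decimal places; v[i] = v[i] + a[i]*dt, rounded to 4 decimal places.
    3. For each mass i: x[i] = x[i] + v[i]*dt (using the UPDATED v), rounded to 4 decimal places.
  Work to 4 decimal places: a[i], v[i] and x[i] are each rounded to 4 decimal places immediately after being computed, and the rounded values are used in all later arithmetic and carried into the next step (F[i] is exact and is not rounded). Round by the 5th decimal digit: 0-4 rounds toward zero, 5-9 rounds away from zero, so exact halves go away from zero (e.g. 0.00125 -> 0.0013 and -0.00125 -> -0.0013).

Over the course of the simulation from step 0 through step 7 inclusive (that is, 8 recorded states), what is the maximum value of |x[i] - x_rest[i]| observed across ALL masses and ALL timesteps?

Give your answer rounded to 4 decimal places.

Answer: 1.6465

Derivation:
Step 0: x=[6.0000 11.0000] v=[0.0000 1.0000]
Step 1: x=[6.0000 11.1000] v=[0.0000 1.0000]
Step 2: x=[6.0010 11.1990] v=[0.0100 0.9900]
Step 3: x=[6.0040 11.2960] v=[0.0298 0.9702]
Step 4: x=[6.0099 11.3901] v=[0.0590 0.9410]
Step 5: x=[6.0196 11.4804] v=[0.0970 0.9030]
Step 6: x=[6.0339 11.5661] v=[0.1431 0.8569]
Step 7: x=[6.0535 11.6465] v=[0.1963 0.8037]
Max displacement = 1.6465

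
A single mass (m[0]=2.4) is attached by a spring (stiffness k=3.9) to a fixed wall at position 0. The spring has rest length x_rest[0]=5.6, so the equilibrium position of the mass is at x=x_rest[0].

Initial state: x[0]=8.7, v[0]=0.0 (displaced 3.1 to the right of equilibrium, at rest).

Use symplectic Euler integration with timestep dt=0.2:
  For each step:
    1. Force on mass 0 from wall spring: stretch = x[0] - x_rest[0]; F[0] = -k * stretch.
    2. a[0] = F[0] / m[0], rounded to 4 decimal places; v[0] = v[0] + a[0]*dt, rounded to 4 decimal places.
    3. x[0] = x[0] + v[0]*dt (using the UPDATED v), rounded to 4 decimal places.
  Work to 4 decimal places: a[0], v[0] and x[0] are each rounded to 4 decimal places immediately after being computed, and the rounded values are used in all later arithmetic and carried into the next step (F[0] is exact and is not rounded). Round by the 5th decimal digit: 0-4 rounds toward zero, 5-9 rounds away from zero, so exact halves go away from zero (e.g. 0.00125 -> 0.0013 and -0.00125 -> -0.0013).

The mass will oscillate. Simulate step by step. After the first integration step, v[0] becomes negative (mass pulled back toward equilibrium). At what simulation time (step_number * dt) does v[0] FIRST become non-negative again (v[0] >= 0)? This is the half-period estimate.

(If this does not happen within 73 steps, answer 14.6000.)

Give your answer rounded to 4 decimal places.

Answer: 2.6000

Derivation:
Step 0: x=[8.7000] v=[0.0000]
Step 1: x=[8.4985] v=[-1.0075]
Step 2: x=[8.1086] v=[-1.9495]
Step 3: x=[7.5556] v=[-2.7648]
Step 4: x=[6.8755] v=[-3.4004]
Step 5: x=[6.1125] v=[-3.8149]
Step 6: x=[5.3162] v=[-3.9815]
Step 7: x=[4.5383] v=[-3.8893]
Step 8: x=[3.8295] v=[-3.5442]
Step 9: x=[3.2357] v=[-2.9688]
Step 10: x=[2.7956] v=[-2.2004]
Step 11: x=[2.5378] v=[-1.2890]
Step 12: x=[2.4790] v=[-0.2938]
Step 13: x=[2.6231] v=[0.7205]
First v>=0 after going negative at step 13, time=2.6000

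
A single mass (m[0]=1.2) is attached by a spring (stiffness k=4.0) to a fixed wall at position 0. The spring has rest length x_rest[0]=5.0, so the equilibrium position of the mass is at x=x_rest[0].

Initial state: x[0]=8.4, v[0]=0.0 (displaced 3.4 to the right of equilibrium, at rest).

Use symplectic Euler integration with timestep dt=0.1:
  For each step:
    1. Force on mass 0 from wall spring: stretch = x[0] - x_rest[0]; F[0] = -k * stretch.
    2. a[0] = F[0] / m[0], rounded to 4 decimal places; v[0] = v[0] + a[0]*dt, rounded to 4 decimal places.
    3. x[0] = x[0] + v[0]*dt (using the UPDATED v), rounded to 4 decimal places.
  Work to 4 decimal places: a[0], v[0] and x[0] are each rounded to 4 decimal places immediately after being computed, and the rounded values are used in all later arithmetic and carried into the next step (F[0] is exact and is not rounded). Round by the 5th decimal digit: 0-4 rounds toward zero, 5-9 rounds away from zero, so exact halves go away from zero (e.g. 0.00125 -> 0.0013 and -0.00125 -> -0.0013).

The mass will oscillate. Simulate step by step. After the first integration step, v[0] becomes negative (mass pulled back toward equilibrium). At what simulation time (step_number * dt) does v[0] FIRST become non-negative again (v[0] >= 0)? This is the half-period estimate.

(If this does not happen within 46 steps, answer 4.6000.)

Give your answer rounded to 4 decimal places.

Answer: 1.8000

Derivation:
Step 0: x=[8.4000] v=[0.0000]
Step 1: x=[8.2867] v=[-1.1333]
Step 2: x=[8.0638] v=[-2.2289]
Step 3: x=[7.7388] v=[-3.2502]
Step 4: x=[7.3225] v=[-4.1631]
Step 5: x=[6.8288] v=[-4.9373]
Step 6: x=[6.2741] v=[-5.5469]
Step 7: x=[5.6769] v=[-5.9716]
Step 8: x=[5.0572] v=[-6.1972]
Step 9: x=[4.4356] v=[-6.2163]
Step 10: x=[3.8328] v=[-6.0282]
Step 11: x=[3.2689] v=[-5.6391]
Step 12: x=[2.7627] v=[-5.0621]
Step 13: x=[2.3311] v=[-4.3163]
Step 14: x=[1.9884] v=[-3.4267]
Step 15: x=[1.7461] v=[-2.4228]
Step 16: x=[1.6123] v=[-1.3382]
Step 17: x=[1.5914] v=[-0.2090]
Step 18: x=[1.6841] v=[0.9272]
First v>=0 after going negative at step 18, time=1.8000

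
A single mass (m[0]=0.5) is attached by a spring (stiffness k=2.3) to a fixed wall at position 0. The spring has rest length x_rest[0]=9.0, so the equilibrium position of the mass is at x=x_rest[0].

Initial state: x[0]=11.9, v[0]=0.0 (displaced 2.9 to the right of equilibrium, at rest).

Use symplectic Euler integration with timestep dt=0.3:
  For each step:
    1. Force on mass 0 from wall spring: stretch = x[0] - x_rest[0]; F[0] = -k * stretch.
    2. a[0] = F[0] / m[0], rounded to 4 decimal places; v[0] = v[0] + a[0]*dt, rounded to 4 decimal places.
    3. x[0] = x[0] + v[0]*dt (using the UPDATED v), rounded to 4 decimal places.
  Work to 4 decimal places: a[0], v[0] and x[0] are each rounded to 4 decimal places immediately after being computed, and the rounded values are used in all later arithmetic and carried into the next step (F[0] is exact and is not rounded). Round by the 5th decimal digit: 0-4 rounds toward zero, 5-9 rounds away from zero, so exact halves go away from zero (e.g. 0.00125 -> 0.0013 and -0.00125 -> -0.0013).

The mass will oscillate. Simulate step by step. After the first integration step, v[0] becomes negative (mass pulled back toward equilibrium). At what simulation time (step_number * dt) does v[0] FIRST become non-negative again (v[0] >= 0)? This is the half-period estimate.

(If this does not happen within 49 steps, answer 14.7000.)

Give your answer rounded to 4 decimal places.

Step 0: x=[11.9000] v=[0.0000]
Step 1: x=[10.6994] v=[-4.0020]
Step 2: x=[8.7952] v=[-6.3472]
Step 3: x=[6.9758] v=[-6.0646]
Step 4: x=[5.9944] v=[-3.2712]
Step 5: x=[6.2574] v=[0.8765]
First v>=0 after going negative at step 5, time=1.5000

Answer: 1.5000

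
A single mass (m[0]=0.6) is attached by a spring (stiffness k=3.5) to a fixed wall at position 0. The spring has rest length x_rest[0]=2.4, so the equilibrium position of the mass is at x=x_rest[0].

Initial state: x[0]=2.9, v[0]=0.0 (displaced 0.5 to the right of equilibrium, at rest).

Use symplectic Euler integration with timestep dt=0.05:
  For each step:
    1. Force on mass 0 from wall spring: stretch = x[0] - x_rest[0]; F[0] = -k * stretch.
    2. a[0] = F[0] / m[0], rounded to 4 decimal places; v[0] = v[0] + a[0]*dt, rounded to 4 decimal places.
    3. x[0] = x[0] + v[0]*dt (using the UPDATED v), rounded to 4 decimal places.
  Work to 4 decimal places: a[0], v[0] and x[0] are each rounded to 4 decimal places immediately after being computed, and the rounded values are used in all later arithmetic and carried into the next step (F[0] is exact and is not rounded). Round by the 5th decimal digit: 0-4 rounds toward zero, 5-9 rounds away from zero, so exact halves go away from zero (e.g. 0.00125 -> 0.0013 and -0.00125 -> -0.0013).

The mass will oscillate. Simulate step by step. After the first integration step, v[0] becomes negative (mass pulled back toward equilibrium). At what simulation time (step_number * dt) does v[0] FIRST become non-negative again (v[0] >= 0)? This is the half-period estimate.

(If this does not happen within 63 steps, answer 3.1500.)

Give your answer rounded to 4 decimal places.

Answer: 1.3000

Derivation:
Step 0: x=[2.9000] v=[0.0000]
Step 1: x=[2.8927] v=[-0.1458]
Step 2: x=[2.8782] v=[-0.2895]
Step 3: x=[2.8568] v=[-0.4290]
Step 4: x=[2.8287] v=[-0.5622]
Step 5: x=[2.7943] v=[-0.6872]
Step 6: x=[2.7542] v=[-0.8022]
Step 7: x=[2.7089] v=[-0.9055]
Step 8: x=[2.6591] v=[-0.9956]
Step 9: x=[2.6055] v=[-1.0712]
Step 10: x=[2.5489] v=[-1.1311]
Step 11: x=[2.4902] v=[-1.1745]
Step 12: x=[2.4302] v=[-1.2008]
Step 13: x=[2.3697] v=[-1.2096]
Step 14: x=[2.3097] v=[-1.2008]
Step 15: x=[2.2510] v=[-1.1745]
Step 16: x=[2.1945] v=[-1.1310]
Step 17: x=[2.1409] v=[-1.0711]
Step 18: x=[2.0911] v=[-0.9955]
Step 19: x=[2.0458] v=[-0.9054]
Step 20: x=[2.0057] v=[-0.8021]
Step 21: x=[1.9713] v=[-0.6871]
Step 22: x=[1.9432] v=[-0.5621]
Step 23: x=[1.9218] v=[-0.4289]
Step 24: x=[1.9073] v=[-0.2894]
Step 25: x=[1.9000] v=[-0.1457]
Step 26: x=[1.9000] v=[0.0001]
First v>=0 after going negative at step 26, time=1.3000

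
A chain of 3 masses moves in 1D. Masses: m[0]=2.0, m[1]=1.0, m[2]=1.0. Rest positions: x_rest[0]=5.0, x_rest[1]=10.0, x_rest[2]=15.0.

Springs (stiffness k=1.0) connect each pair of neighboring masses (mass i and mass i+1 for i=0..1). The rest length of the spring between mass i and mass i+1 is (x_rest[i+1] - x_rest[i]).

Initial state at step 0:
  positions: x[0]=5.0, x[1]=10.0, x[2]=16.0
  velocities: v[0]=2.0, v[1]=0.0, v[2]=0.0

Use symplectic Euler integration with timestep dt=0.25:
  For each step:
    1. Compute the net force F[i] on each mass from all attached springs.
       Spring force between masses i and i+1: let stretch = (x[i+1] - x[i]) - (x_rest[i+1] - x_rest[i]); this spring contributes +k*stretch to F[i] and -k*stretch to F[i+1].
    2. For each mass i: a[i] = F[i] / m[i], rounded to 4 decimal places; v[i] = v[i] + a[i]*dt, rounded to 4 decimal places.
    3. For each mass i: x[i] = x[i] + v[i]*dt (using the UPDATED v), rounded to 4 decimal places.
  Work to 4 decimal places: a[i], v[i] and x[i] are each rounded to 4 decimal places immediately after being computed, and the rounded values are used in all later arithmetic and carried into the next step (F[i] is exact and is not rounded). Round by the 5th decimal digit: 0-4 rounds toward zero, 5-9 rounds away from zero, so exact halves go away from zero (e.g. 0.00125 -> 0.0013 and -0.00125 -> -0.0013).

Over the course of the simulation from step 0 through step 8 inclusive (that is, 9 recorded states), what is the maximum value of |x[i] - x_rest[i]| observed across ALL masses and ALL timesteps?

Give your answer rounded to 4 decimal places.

Answer: 3.2457

Derivation:
Step 0: x=[5.0000 10.0000 16.0000] v=[2.0000 0.0000 0.0000]
Step 1: x=[5.5000 10.0625 15.9375] v=[2.0000 0.2500 -0.2500]
Step 2: x=[5.9863 10.2070 15.8203] v=[1.9453 0.5781 -0.4688]
Step 3: x=[6.4483 10.4386 15.6648] v=[1.8479 0.9263 -0.6221]
Step 4: x=[6.8787 10.7474 15.4951] v=[1.7217 1.2353 -0.6787]
Step 5: x=[7.2738 11.1112 15.3412] v=[1.5803 1.4551 -0.6156]
Step 6: x=[7.6326 11.4995 15.2354] v=[1.4350 1.5533 -0.4231]
Step 7: x=[7.9560 11.8797 15.2086] v=[1.2934 1.5206 -0.1071]
Step 8: x=[8.2457 12.2227 15.2863] v=[1.1589 1.3719 0.3107]
Max displacement = 3.2457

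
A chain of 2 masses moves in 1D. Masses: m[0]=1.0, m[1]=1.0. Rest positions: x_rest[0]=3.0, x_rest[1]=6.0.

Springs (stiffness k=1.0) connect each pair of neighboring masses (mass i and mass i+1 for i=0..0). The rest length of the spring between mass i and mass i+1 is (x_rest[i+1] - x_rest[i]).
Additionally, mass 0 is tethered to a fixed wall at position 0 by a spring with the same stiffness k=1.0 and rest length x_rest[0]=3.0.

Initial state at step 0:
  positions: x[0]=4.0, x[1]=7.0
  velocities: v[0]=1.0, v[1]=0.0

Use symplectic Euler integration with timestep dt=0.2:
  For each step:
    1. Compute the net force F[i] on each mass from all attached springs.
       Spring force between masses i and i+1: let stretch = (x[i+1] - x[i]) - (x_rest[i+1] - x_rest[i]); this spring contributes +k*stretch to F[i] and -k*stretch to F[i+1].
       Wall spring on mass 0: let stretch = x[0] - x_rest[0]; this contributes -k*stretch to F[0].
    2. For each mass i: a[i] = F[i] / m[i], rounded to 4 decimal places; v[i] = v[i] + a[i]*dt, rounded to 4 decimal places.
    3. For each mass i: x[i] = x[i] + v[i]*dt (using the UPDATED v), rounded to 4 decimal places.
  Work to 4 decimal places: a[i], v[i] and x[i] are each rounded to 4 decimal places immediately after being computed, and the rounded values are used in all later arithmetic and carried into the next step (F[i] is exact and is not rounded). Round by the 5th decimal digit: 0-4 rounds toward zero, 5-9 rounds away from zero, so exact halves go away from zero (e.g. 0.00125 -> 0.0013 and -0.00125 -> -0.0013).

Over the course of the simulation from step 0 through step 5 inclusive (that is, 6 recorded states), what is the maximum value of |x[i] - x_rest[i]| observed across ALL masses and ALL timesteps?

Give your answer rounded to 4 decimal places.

Answer: 1.3133

Derivation:
Step 0: x=[4.0000 7.0000] v=[1.0000 0.0000]
Step 1: x=[4.1600 7.0000] v=[0.8000 0.0000]
Step 2: x=[4.2672 7.0064] v=[0.5360 0.0320]
Step 3: x=[4.3133 7.0232] v=[0.2304 0.0842]
Step 4: x=[4.2952 7.0516] v=[-0.0903 0.1422]
Step 5: x=[4.2156 7.0898] v=[-0.3981 0.1909]
Max displacement = 1.3133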